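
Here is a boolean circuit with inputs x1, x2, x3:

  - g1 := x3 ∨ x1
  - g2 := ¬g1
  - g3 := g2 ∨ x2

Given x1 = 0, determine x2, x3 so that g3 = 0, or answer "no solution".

x2=0 x3=1

g3 = g2 ∨ x2 must be 0, so both g2 = 0 and x2 = 0.
g2 = ¬g1 must be 0, so g1 = 1.
Check with x1 = 0 and x2=0, x3=1:
g1 = x3 ∨ x1 = 1 ∨ 0 = 1
g2 = ¬g1 = ¬1 = 0
g3 = g2 ∨ x2 = 0 ∨ 0 = 0
So g3 = 0.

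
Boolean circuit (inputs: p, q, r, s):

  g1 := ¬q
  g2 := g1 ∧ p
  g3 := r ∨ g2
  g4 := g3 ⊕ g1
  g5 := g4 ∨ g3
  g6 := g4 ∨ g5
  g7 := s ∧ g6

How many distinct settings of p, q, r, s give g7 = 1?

g7 = s ∧ g6 must be 1, so both s = 1 and g6 = 1.
g6 = g4 ∨ g5 must be 1, so at least one of g4, g5 is 1.
Satisfying assignments:
  p=0, q=0, r=0, s=1
  p=0, q=0, r=1, s=1
  p=0, q=1, r=1, s=1
  p=1, q=0, r=0, s=1
  p=1, q=0, r=1, s=1
  p=1, q=1, r=1, s=1

6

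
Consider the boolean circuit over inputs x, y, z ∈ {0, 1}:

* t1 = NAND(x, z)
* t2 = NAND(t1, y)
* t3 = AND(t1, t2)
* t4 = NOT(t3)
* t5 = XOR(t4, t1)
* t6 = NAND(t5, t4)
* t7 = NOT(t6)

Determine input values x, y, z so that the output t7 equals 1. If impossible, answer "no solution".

x=1, y=0, z=1

t7 = NOT(t6) must be 1, so t6 = 0.
t6 = NAND(t5, t4) must be 0, so both t5 = 1 and t4 = 1.
Check with x=1, y=0, z=1:
t1 = NAND(x, z) = NAND(1, 1) = 0
t2 = NAND(t1, y) = NAND(0, 0) = 1
t3 = AND(t1, t2) = AND(0, 1) = 0
t4 = NOT(t3) = NOT 0 = 1
t5 = XOR(t4, t1) = XOR(1, 0) = 1
t6 = NAND(t5, t4) = NAND(1, 1) = 0
t7 = NOT(t6) = NOT 0 = 1
So t7 = 1 as required.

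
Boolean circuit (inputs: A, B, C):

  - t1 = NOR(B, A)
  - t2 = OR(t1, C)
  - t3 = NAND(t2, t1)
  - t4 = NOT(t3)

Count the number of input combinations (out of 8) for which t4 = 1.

t4 = NOT(t3) must be 1, so t3 = 0.
Satisfying assignments:
  A=0, B=0, C=0
  A=0, B=0, C=1

2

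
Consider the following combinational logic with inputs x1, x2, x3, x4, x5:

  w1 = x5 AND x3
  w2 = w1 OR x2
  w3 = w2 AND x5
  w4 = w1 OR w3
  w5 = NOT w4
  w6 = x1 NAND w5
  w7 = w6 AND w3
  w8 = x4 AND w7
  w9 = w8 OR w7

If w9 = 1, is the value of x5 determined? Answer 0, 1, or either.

1

w9 = w8 OR w7 must be 1, so at least one of w8, w7 is 1.
Every assignment with w9 = 1 has x5 = 1; there are 12 such assignment(s).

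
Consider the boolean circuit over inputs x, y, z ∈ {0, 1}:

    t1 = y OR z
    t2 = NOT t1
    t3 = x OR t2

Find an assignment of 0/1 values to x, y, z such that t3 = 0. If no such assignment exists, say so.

x=0, y=0, z=1

t3 = x OR t2 must be 0, so both x = 0 and t2 = 0.
t2 = NOT t1 must be 0, so t1 = 1.
Check with x=0, y=0, z=1:
t1 = y OR z = 0 OR 1 = 1
t2 = NOT t1 = NOT 1 = 0
t3 = x OR t2 = 0 OR 0 = 0
So t3 = 0 as required.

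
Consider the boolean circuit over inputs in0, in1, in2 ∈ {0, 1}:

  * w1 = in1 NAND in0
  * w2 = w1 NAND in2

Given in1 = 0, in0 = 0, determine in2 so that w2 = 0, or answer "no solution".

Check with in1 = 0, in0 = 0 and in2=1:
w1 = in1 NAND in0 = 0 NAND 0 = 1
w2 = w1 NAND in2 = 1 NAND 1 = 0
So w2 = 0.

in2=1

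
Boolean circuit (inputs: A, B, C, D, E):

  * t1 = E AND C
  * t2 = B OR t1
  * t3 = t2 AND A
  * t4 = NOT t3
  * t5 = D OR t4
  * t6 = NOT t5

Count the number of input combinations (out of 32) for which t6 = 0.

27

t6 = NOT t5 must be 0, so t5 = 1.
t5 = D OR t4 must be 1, so at least one of D, t4 is 1.
Enumerating the 32 input combinations, 27 give t6 = 0 and 5 give t6 = 1.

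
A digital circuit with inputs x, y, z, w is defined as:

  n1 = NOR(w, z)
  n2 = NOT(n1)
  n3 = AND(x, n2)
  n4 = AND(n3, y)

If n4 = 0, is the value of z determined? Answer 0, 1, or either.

either

Both values of z occur among assignments with n4 = 0:
  z=0: x=0, y=0, z=0, w=0
  z=1: x=0, y=0, z=1, w=0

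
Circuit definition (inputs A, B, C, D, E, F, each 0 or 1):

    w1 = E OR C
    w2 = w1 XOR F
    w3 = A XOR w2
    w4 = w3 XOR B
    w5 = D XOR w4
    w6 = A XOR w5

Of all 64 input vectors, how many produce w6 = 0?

32

w6 = A XOR w5 must be 0, so A and w5 are equal.
Enumerating the 64 input combinations, 32 give w6 = 0 and 32 give w6 = 1.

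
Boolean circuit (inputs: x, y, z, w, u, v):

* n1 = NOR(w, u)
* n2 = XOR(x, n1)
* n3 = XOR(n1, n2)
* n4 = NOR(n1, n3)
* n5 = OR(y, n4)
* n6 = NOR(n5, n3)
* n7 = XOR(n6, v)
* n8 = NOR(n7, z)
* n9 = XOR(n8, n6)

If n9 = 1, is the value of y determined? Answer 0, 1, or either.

either

Both values of y occur among assignments with n9 = 1:
  y=0: x=0, y=0, z=0, w=0, u=0, v=0
  y=1: x=0, y=1, z=0, w=0, u=0, v=0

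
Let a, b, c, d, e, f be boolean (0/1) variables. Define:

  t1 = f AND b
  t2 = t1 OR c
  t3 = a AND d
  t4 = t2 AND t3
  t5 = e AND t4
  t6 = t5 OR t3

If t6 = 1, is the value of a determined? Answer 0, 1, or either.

1

t6 = t5 OR t3 must be 1, so at least one of t5, t3 is 1.
Every assignment with t6 = 1 has a = 1; there are 16 such assignment(s).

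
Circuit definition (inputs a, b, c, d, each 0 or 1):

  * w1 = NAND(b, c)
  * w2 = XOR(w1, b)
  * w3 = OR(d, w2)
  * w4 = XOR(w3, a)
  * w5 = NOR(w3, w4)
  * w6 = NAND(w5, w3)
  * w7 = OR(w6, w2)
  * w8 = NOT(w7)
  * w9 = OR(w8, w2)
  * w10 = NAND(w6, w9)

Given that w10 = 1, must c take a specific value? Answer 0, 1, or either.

w10 = NAND(w6, w9) must be 1, so at least one of w6, w9 is 0.
Every assignment with w10 = 1 has c = 0; there are 4 such assignment(s).
  a=0, b=1, c=0, d=0
  a=0, b=1, c=0, d=1
  a=1, b=1, c=0, d=0
  a=1, b=1, c=0, d=1

0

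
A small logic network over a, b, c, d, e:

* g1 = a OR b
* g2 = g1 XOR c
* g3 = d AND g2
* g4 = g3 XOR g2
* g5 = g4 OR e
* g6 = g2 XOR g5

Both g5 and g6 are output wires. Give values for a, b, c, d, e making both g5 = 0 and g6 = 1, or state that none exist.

Check with a=0, b=0, c=1, d=1, e=0:
g1 = a OR b = 0 OR 0 = 0
g2 = g1 XOR c = 0 XOR 1 = 1
g3 = d AND g2 = 1 AND 1 = 1
g4 = g3 XOR g2 = 1 XOR 1 = 0
g5 = g4 OR e = 0 OR 0 = 0
g6 = g2 XOR g5 = 1 XOR 0 = 1
So g5 = 0 and g6 = 1.

a=0, b=0, c=1, d=1, e=0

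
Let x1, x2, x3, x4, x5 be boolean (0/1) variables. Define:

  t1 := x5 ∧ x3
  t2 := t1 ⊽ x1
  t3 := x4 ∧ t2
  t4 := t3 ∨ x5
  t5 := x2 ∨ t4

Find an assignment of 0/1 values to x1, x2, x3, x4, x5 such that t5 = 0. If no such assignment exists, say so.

x1=1, x2=0, x3=1, x4=0, x5=0

t5 = x2 ∨ t4 must be 0, so both x2 = 0 and t4 = 0.
Check with x1=1, x2=0, x3=1, x4=0, x5=0:
t1 = x5 ∧ x3 = 0 ∧ 1 = 0
t2 = t1 ⊽ x1 = 0 ⊽ 1 = 0
t3 = x4 ∧ t2 = 0 ∧ 0 = 0
t4 = t3 ∨ x5 = 0 ∨ 0 = 0
t5 = x2 ∨ t4 = 0 ∨ 0 = 0
So t5 = 0 as required.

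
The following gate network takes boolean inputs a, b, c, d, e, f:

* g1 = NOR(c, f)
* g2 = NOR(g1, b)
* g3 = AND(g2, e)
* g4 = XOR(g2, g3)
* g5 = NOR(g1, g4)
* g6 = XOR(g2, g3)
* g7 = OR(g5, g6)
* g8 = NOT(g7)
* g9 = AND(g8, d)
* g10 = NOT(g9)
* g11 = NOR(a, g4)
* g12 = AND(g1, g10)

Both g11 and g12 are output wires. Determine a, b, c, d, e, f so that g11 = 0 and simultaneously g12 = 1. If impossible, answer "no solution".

a=1, b=1, c=0, d=0, e=1, f=0

Check with a=1, b=1, c=0, d=0, e=1, f=0:
g1 = NOR(c, f) = NOR(0, 0) = 1
g2 = NOR(g1, b) = NOR(1, 1) = 0
g3 = AND(g2, e) = AND(0, 1) = 0
g4 = XOR(g2, g3) = XOR(0, 0) = 0
g5 = NOR(g1, g4) = NOR(1, 0) = 0
g6 = XOR(g2, g3) = XOR(0, 0) = 0
g7 = OR(g5, g6) = OR(0, 0) = 0
g8 = NOT(g7) = NOT 0 = 1
g9 = AND(g8, d) = AND(1, 0) = 0
g10 = NOT(g9) = NOT 0 = 1
g11 = NOR(a, g4) = NOR(1, 0) = 0
g12 = AND(g1, g10) = AND(1, 1) = 1
So g11 = 0 and g12 = 1.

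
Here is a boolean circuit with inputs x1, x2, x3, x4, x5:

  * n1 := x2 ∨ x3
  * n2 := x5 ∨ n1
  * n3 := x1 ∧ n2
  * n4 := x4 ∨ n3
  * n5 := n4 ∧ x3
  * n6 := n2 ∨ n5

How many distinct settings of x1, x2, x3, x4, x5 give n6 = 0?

4

n6 = n2 ∨ n5 must be 0, so both n2 = 0 and n5 = 0.
Satisfying assignments:
  x1=0, x2=0, x3=0, x4=0, x5=0
  x1=0, x2=0, x3=0, x4=1, x5=0
  x1=1, x2=0, x3=0, x4=0, x5=0
  x1=1, x2=0, x3=0, x4=1, x5=0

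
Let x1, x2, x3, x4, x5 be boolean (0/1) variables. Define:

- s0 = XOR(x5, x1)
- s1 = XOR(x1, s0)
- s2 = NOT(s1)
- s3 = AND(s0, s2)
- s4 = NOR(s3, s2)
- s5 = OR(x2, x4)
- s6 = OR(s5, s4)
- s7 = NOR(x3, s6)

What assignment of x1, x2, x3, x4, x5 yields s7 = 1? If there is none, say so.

Check with x1=1, x2=0, x3=0, x4=0, x5=0:
s0 = XOR(x5, x1) = XOR(0, 1) = 1
s1 = XOR(x1, s0) = XOR(1, 1) = 0
s2 = NOT(s1) = NOT 0 = 1
s3 = AND(s0, s2) = AND(1, 1) = 1
s4 = NOR(s3, s2) = NOR(1, 1) = 0
s5 = OR(x2, x4) = OR(0, 0) = 0
s6 = OR(s5, s4) = OR(0, 0) = 0
s7 = NOR(x3, s6) = NOR(0, 0) = 1
So s7 = 1 as required.

x1=1, x2=0, x3=0, x4=0, x5=0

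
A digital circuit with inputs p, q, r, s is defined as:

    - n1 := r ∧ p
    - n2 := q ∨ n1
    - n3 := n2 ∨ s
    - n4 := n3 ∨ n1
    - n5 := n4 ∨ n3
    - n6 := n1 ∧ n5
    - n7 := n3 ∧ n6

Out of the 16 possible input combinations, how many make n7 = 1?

4

n7 = n3 ∧ n6 must be 1, so both n3 = 1 and n6 = 1.
n3 = n2 ∨ s must be 1, so at least one of n2, s is 1.
n6 = n1 ∧ n5 must be 1, so both n1 = 1 and n5 = 1.
Satisfying assignments:
  p=1, q=0, r=1, s=0
  p=1, q=0, r=1, s=1
  p=1, q=1, r=1, s=0
  p=1, q=1, r=1, s=1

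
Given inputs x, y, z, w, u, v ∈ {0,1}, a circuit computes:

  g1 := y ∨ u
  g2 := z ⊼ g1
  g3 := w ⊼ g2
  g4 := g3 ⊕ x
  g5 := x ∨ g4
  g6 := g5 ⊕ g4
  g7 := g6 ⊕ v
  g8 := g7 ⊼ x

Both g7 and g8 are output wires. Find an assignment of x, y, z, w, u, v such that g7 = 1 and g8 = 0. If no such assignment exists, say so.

x=1, y=0, z=1, w=1, u=1, v=0

Check with x=1, y=0, z=1, w=1, u=1, v=0:
g1 = y ∨ u = 0 ∨ 1 = 1
g2 = z ⊼ g1 = 1 ⊼ 1 = 0
g3 = w ⊼ g2 = 1 ⊼ 0 = 1
g4 = g3 ⊕ x = 1 ⊕ 1 = 0
g5 = x ∨ g4 = 1 ∨ 0 = 1
g6 = g5 ⊕ g4 = 1 ⊕ 0 = 1
g7 = g6 ⊕ v = 1 ⊕ 0 = 1
g8 = g7 ⊼ x = 1 ⊼ 1 = 0
So g7 = 1 and g8 = 0.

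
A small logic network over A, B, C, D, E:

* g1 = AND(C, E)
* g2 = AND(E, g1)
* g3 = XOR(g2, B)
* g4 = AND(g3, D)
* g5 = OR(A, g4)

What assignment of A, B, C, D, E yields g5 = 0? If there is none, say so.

A=0, B=1, C=0, D=0, E=0

Check with A=0, B=1, C=0, D=0, E=0:
g1 = AND(C, E) = AND(0, 0) = 0
g2 = AND(E, g1) = AND(0, 0) = 0
g3 = XOR(g2, B) = XOR(0, 1) = 1
g4 = AND(g3, D) = AND(1, 0) = 0
g5 = OR(A, g4) = OR(0, 0) = 0
So g5 = 0 as required.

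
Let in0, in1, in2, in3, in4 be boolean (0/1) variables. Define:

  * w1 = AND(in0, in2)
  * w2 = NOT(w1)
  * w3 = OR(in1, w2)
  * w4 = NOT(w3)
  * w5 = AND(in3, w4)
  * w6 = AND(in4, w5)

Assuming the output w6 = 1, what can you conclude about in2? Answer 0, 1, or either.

1

w6 = AND(in4, w5) must be 1, so both in4 = 1 and w5 = 1.
w5 = AND(in3, w4) must be 1, so both in3 = 1 and w4 = 1.
Every assignment with w6 = 1 has in2 = 1; there are 1 such assignment(s).
  in0=1, in1=0, in2=1, in3=1, in4=1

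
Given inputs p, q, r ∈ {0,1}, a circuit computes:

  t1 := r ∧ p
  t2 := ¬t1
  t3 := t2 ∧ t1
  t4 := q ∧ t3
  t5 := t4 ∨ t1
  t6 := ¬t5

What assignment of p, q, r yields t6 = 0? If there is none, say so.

p=1 q=0 r=1

t6 = ¬t5 must be 0, so t5 = 1.
t5 = t4 ∨ t1 must be 1, so at least one of t4, t1 is 1.
Check with p=1 q=0 r=1:
t1 = r ∧ p = 1 ∧ 1 = 1
t2 = ¬t1 = ¬1 = 0
t3 = t2 ∧ t1 = 0 ∧ 1 = 0
t4 = q ∧ t3 = 0 ∧ 0 = 0
t5 = t4 ∨ t1 = 0 ∨ 1 = 1
t6 = ¬t5 = ¬1 = 0
So t6 = 0 as required.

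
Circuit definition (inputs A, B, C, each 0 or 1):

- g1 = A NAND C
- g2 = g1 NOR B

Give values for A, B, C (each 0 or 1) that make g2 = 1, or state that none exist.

A=1, B=0, C=1

Check with A=1, B=0, C=1:
g1 = A NAND C = 1 NAND 1 = 0
g2 = g1 NOR B = 0 NOR 0 = 1
So g2 = 1 as required.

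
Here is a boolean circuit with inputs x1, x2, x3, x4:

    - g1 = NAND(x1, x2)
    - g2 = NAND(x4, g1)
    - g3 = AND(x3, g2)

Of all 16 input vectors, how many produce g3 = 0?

g3 = AND(x3, g2) must be 0, so at least one of x3, g2 is 0.
Enumerating the 16 input combinations, 11 give g3 = 0 and 5 give g3 = 1.

11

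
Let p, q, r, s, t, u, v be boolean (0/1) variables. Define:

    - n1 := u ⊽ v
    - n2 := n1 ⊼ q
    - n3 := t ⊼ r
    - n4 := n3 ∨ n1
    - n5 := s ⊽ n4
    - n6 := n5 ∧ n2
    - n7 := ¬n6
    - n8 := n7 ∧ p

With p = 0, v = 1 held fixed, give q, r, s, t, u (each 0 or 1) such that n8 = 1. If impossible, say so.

no solution exists

With p = 0, v = 1 fixed, none of the 32 settings of q, r, s, t, u give n8 = 1.
For example, with q=1, r=1, s=1, t=1, u=1:
n1 = u ⊽ v = 1 ⊽ 1 = 0
n2 = n1 ⊼ q = 0 ⊼ 1 = 1
n3 = t ⊼ r = 1 ⊼ 1 = 0
n4 = n3 ∨ n1 = 0 ∨ 0 = 0
n5 = s ⊽ n4 = 1 ⊽ 0 = 0
n6 = n5 ∧ n2 = 0 ∧ 1 = 0
n7 = ¬n6 = ¬0 = 1
n8 = n7 ∧ p = 1 ∧ 0 = 0
giving n8 = 0 ≠ 1.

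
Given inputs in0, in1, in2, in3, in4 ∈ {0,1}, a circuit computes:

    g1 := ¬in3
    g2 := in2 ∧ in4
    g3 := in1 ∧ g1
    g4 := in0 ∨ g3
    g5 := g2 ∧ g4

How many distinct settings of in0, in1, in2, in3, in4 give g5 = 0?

g5 = g2 ∧ g4 must be 0, so at least one of g2, g4 is 0.
Enumerating the 32 input combinations, 27 give g5 = 0 and 5 give g5 = 1.

27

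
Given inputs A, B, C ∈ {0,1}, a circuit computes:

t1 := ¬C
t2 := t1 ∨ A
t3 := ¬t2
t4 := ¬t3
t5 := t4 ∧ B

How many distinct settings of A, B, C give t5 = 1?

t5 = t4 ∧ B must be 1, so both t4 = 1 and B = 1.
Satisfying assignments:
  A=0, B=1, C=0
  A=1, B=1, C=0
  A=1, B=1, C=1

3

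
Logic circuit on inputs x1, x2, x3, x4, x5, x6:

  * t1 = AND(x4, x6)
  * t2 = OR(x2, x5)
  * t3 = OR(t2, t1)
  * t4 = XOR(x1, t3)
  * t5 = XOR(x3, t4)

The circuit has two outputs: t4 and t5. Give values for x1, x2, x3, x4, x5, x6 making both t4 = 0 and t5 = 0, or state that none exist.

x1=1, x2=0, x3=0, x4=1, x5=1, x6=0

Check with x1=1, x2=0, x3=0, x4=1, x5=1, x6=0:
t1 = AND(x4, x6) = AND(1, 0) = 0
t2 = OR(x2, x5) = OR(0, 1) = 1
t3 = OR(t2, t1) = OR(1, 0) = 1
t4 = XOR(x1, t3) = XOR(1, 1) = 0
t5 = XOR(x3, t4) = XOR(0, 0) = 0
So t4 = 0 and t5 = 0.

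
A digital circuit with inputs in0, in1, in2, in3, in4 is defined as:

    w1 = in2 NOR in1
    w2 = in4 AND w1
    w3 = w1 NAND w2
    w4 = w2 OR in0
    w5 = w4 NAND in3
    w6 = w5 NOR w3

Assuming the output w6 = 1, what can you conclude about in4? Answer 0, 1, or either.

1

w6 = w5 NOR w3 must be 1, so both w5 = 0 and w3 = 0.
w5 = w4 NAND in3 must be 0, so both w4 = 1 and in3 = 1.
w3 = w1 NAND w2 must be 0, so both w1 = 1 and w2 = 1.
Every assignment with w6 = 1 has in4 = 1; there are 2 such assignment(s).
  in0=0, in1=0, in2=0, in3=1, in4=1
  in0=1, in1=0, in2=0, in3=1, in4=1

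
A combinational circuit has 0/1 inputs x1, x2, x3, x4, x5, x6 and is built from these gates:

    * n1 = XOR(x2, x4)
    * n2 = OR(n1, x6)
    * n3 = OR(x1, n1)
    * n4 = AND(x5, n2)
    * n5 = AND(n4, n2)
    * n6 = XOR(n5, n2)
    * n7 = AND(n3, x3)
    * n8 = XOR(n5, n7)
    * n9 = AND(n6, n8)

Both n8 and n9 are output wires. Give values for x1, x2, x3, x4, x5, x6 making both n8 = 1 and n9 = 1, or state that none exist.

x1=1 x2=1 x3=1 x4=0 x5=0 x6=0

Check with x1=1 x2=1 x3=1 x4=0 x5=0 x6=0:
n1 = XOR(x2, x4) = XOR(1, 0) = 1
n2 = OR(n1, x6) = OR(1, 0) = 1
n3 = OR(x1, n1) = OR(1, 1) = 1
n4 = AND(x5, n2) = AND(0, 1) = 0
n5 = AND(n4, n2) = AND(0, 1) = 0
n6 = XOR(n5, n2) = XOR(0, 1) = 1
n7 = AND(n3, x3) = AND(1, 1) = 1
n8 = XOR(n5, n7) = XOR(0, 1) = 1
n9 = AND(n6, n8) = AND(1, 1) = 1
So n8 = 1 and n9 = 1.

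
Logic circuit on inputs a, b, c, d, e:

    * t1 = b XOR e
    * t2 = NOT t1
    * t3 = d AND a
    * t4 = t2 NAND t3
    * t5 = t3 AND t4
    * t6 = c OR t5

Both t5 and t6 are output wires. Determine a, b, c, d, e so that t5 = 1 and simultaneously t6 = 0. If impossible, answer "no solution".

Across all 32 input combinations, none give both t5 = 1 and t6 = 0.

no solution exists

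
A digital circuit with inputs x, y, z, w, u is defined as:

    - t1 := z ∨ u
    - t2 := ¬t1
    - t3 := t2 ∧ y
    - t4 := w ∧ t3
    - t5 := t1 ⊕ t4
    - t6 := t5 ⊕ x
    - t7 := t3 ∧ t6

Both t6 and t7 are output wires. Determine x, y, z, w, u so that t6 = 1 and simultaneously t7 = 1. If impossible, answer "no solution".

x=1, y=1, z=0, w=0, u=0

Check with x=1, y=1, z=0, w=0, u=0:
t1 = z ∨ u = 0 ∨ 0 = 0
t2 = ¬t1 = ¬0 = 1
t3 = t2 ∧ y = 1 ∧ 1 = 1
t4 = w ∧ t3 = 0 ∧ 1 = 0
t5 = t1 ⊕ t4 = 0 ⊕ 0 = 0
t6 = t5 ⊕ x = 0 ⊕ 1 = 1
t7 = t3 ∧ t6 = 1 ∧ 1 = 1
So t6 = 1 and t7 = 1.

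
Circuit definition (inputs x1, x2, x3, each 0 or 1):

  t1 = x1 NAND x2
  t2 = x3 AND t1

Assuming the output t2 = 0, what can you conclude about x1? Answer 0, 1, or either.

either

Both values of x1 occur among assignments with t2 = 0:
  x1=0: x1=0, x2=0, x3=0
  x1=1: x1=1, x2=0, x3=0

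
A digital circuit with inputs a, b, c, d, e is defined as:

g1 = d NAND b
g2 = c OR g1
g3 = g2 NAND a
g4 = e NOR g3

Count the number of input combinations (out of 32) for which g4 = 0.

25

g4 = e NOR g3 must be 0, so at least one of e, g3 is 1.
Enumerating the 32 input combinations, 25 give g4 = 0 and 7 give g4 = 1.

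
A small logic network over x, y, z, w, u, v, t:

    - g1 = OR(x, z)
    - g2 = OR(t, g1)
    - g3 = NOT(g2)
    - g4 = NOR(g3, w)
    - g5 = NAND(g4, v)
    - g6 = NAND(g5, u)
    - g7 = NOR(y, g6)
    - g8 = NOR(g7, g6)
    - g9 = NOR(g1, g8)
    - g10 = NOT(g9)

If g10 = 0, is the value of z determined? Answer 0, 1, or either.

0

g10 = NOT(g9) must be 0, so g9 = 1.
g9 = NOR(g1, g8) must be 1, so both g1 = 0 and g8 = 0.
Every assignment with g10 = 0 has z = 0; there are 25 such assignment(s).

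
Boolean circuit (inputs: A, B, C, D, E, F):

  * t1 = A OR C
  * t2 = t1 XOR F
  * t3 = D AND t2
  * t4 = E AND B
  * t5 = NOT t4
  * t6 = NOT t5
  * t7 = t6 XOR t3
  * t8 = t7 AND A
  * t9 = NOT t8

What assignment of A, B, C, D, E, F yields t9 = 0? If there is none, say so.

A=1, B=0, C=1, D=1, E=1, F=0

Check with A=1, B=0, C=1, D=1, E=1, F=0:
t1 = A OR C = 1 OR 1 = 1
t2 = t1 XOR F = 1 XOR 0 = 1
t3 = D AND t2 = 1 AND 1 = 1
t4 = E AND B = 1 AND 0 = 0
t5 = NOT t4 = NOT 0 = 1
t6 = NOT t5 = NOT 1 = 0
t7 = t6 XOR t3 = 0 XOR 1 = 1
t8 = t7 AND A = 1 AND 1 = 1
t9 = NOT t8 = NOT 1 = 0
So t9 = 0 as required.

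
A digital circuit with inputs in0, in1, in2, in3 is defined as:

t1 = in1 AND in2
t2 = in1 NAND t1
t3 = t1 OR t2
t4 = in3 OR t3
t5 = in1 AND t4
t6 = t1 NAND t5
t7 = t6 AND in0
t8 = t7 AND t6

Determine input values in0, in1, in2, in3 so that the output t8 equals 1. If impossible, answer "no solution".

in0=1 in1=0 in2=1 in3=1

t8 = t7 AND t6 must be 1, so both t7 = 1 and t6 = 1.
t7 = t6 AND in0 must be 1, so both t6 = 1 and in0 = 1.
Check with in0=1 in1=0 in2=1 in3=1:
t1 = in1 AND in2 = 0 AND 1 = 0
t2 = in1 NAND t1 = 0 NAND 0 = 1
t3 = t1 OR t2 = 0 OR 1 = 1
t4 = in3 OR t3 = 1 OR 1 = 1
t5 = in1 AND t4 = 0 AND 1 = 0
t6 = t1 NAND t5 = 0 NAND 0 = 1
t7 = t6 AND in0 = 1 AND 1 = 1
t8 = t7 AND t6 = 1 AND 1 = 1
So t8 = 1 as required.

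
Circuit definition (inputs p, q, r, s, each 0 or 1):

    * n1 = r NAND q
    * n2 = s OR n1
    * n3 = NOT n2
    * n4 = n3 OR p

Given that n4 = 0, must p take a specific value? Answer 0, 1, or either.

n4 = n3 OR p must be 0, so both n3 = 0 and p = 0.
Every assignment with n4 = 0 has p = 0; there are 7 such assignment(s).

0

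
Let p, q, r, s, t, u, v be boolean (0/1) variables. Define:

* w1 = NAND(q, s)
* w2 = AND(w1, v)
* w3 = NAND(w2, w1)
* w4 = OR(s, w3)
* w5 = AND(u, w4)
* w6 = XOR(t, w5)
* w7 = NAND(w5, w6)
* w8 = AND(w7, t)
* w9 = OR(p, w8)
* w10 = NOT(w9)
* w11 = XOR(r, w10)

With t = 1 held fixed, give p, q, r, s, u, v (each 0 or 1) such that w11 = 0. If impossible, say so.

p=1, q=0, r=0, s=1, u=1, v=1

w11 = XOR(r, w10) must be 0, so r and w10 are equal.
Check with t = 1 and p=1, q=0, r=0, s=1, u=1, v=1:
w1 = NAND(q, s) = NAND(0, 1) = 1
w2 = AND(w1, v) = AND(1, 1) = 1
w3 = NAND(w2, w1) = NAND(1, 1) = 0
w4 = OR(s, w3) = OR(1, 0) = 1
w5 = AND(u, w4) = AND(1, 1) = 1
w6 = XOR(t, w5) = XOR(1, 1) = 0
w7 = NAND(w5, w6) = NAND(1, 0) = 1
w8 = AND(w7, t) = AND(1, 1) = 1
w9 = OR(p, w8) = OR(1, 1) = 1
w10 = NOT(w9) = NOT 1 = 0
w11 = XOR(r, w10) = XOR(0, 0) = 0
So w11 = 0.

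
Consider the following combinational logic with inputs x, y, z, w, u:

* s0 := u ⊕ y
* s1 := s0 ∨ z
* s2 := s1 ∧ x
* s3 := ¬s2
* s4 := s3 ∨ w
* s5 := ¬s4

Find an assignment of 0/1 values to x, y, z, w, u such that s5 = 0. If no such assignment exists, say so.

Check with x=1, y=0, z=0, w=1, u=1:
s0 = u ⊕ y = 1 ⊕ 0 = 1
s1 = s0 ∨ z = 1 ∨ 0 = 1
s2 = s1 ∧ x = 1 ∧ 1 = 1
s3 = ¬s2 = ¬1 = 0
s4 = s3 ∨ w = 0 ∨ 1 = 1
s5 = ¬s4 = ¬1 = 0
So s5 = 0 as required.

x=1, y=0, z=0, w=1, u=1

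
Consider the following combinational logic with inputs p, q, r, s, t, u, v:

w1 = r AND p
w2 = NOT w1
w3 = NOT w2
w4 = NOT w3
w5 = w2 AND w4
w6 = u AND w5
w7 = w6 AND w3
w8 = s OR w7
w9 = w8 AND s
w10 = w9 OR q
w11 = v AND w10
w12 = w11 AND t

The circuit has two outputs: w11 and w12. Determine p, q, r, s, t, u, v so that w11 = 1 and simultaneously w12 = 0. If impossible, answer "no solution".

Check with p=0, q=1, r=0, s=0, t=0, u=1, v=1:
w1 = r AND p = 0 AND 0 = 0
w2 = NOT w1 = NOT 0 = 1
w3 = NOT w2 = NOT 1 = 0
w4 = NOT w3 = NOT 0 = 1
w5 = w2 AND w4 = 1 AND 1 = 1
w6 = u AND w5 = 1 AND 1 = 1
w7 = w6 AND w3 = 1 AND 0 = 0
w8 = s OR w7 = 0 OR 0 = 0
w9 = w8 AND s = 0 AND 0 = 0
w10 = w9 OR q = 0 OR 1 = 1
w11 = v AND w10 = 1 AND 1 = 1
w12 = w11 AND t = 1 AND 0 = 0
So w11 = 1 and w12 = 0.

p=0, q=1, r=0, s=0, t=0, u=1, v=1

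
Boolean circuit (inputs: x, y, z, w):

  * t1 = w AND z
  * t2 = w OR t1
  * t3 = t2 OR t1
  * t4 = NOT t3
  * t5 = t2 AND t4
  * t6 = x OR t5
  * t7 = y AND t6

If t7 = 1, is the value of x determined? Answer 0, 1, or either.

t7 = y AND t6 must be 1, so both y = 1 and t6 = 1.
t6 = x OR t5 must be 1, so at least one of x, t5 is 1.
Every assignment with t7 = 1 has x = 1; there are 4 such assignment(s).
  x=1, y=1, z=0, w=0
  x=1, y=1, z=0, w=1
  x=1, y=1, z=1, w=0
  x=1, y=1, z=1, w=1

1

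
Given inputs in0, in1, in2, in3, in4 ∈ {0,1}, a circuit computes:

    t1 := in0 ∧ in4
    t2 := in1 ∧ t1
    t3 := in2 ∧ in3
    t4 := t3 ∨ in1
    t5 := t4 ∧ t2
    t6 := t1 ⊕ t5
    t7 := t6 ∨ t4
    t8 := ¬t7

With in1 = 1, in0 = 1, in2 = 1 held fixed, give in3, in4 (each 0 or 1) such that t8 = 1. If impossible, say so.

no solution exists

With in1 = 1, in0 = 1, in2 = 1 fixed, none of the 4 settings of in3, in4 give t8 = 1.
For example, with in3=1, in4=1:
t1 = in0 ∧ in4 = 1 ∧ 1 = 1
t2 = in1 ∧ t1 = 1 ∧ 1 = 1
t3 = in2 ∧ in3 = 1 ∧ 1 = 1
t4 = t3 ∨ in1 = 1 ∨ 1 = 1
t5 = t4 ∧ t2 = 1 ∧ 1 = 1
t6 = t1 ⊕ t5 = 1 ⊕ 1 = 0
t7 = t6 ∨ t4 = 0 ∨ 1 = 1
t8 = ¬t7 = ¬1 = 0
giving t8 = 0 ≠ 1.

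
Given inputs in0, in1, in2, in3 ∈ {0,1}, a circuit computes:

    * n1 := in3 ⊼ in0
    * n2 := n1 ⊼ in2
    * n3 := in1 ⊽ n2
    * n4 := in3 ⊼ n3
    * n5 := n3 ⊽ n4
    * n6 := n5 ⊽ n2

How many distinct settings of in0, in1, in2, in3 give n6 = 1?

6

n6 = n5 ⊽ n2 must be 1, so both n5 = 0 and n2 = 0.
Enumerating the 16 input combinations, 6 give n6 = 1 and 10 give n6 = 0.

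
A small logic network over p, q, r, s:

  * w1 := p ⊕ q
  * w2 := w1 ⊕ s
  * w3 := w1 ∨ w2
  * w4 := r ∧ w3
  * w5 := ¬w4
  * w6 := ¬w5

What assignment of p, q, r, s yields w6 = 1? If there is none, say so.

p=1, q=1, r=1, s=1

Check with p=1, q=1, r=1, s=1:
w1 = p ⊕ q = 1 ⊕ 1 = 0
w2 = w1 ⊕ s = 0 ⊕ 1 = 1
w3 = w1 ∨ w2 = 0 ∨ 1 = 1
w4 = r ∧ w3 = 1 ∧ 1 = 1
w5 = ¬w4 = ¬1 = 0
w6 = ¬w5 = ¬0 = 1
So w6 = 1 as required.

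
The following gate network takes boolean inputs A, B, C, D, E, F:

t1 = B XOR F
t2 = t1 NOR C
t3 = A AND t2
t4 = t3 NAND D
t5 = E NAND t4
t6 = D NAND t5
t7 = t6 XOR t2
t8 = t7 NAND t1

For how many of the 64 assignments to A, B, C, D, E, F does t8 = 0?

t8 = t7 NAND t1 must be 0, so both t7 = 1 and t1 = 1.
Enumerating the 64 input combinations, 24 give t8 = 0 and 40 give t8 = 1.

24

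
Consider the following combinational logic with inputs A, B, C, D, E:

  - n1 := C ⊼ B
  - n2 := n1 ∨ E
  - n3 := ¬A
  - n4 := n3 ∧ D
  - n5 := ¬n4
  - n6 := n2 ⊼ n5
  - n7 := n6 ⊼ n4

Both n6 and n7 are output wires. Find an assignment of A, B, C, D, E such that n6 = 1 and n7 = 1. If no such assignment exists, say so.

A=1, B=1, C=1, D=0, E=0

Check with A=1, B=1, C=1, D=0, E=0:
n1 = C ⊼ B = 1 ⊼ 1 = 0
n2 = n1 ∨ E = 0 ∨ 0 = 0
n3 = ¬A = ¬1 = 0
n4 = n3 ∧ D = 0 ∧ 0 = 0
n5 = ¬n4 = ¬0 = 1
n6 = n2 ⊼ n5 = 0 ⊼ 1 = 1
n7 = n6 ⊼ n4 = 1 ⊼ 0 = 1
So n6 = 1 and n7 = 1.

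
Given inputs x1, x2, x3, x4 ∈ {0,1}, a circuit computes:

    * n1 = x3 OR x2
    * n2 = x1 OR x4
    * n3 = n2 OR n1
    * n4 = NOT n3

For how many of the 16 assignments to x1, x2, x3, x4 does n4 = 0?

n4 = NOT n3 must be 0, so n3 = 1.
n3 = n2 OR n1 must be 1, so at least one of n2, n1 is 1.
Enumerating the 16 input combinations, 15 give n4 = 0 and 1 give n4 = 1.

15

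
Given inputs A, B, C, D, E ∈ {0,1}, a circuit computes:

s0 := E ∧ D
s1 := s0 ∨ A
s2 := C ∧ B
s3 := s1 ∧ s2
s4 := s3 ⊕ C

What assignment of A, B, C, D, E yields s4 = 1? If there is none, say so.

A=1, B=0, C=1, D=0, E=1

s4 = s3 ⊕ C must be 1, so s3 and C differ.
Check with A=1, B=0, C=1, D=0, E=1:
s0 = E ∧ D = 1 ∧ 0 = 0
s1 = s0 ∨ A = 0 ∨ 1 = 1
s2 = C ∧ B = 1 ∧ 0 = 0
s3 = s1 ∧ s2 = 1 ∧ 0 = 0
s4 = s3 ⊕ C = 0 ⊕ 1 = 1
So s4 = 1 as required.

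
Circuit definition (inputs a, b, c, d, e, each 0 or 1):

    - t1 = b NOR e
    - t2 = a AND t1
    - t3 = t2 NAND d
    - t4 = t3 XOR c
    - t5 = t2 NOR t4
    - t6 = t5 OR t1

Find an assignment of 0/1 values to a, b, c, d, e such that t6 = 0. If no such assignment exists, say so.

t6 = t5 OR t1 must be 0, so both t5 = 0 and t1 = 0.
Check with a=0 b=1 c=0 d=0 e=0:
t1 = b NOR e = 1 NOR 0 = 0
t2 = a AND t1 = 0 AND 0 = 0
t3 = t2 NAND d = 0 NAND 0 = 1
t4 = t3 XOR c = 1 XOR 0 = 1
t5 = t2 NOR t4 = 0 NOR 1 = 0
t6 = t5 OR t1 = 0 OR 0 = 0
So t6 = 0 as required.

a=0 b=1 c=0 d=0 e=0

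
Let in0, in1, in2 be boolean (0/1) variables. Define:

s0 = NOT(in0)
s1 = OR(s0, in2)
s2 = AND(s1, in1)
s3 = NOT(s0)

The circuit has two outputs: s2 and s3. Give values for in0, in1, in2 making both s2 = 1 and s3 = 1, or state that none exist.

Check with in0=1, in1=1, in2=1:
s0 = NOT(in0) = NOT 1 = 0
s1 = OR(s0, in2) = OR(0, 1) = 1
s2 = AND(s1, in1) = AND(1, 1) = 1
s3 = NOT(s0) = NOT 0 = 1
So s2 = 1 and s3 = 1.

in0=1, in1=1, in2=1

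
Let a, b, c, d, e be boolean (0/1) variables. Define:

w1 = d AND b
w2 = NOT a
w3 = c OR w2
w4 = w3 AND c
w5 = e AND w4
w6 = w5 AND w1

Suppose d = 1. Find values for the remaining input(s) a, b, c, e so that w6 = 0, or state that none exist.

a=0, b=0, c=0, e=1

w6 = w5 AND w1 must be 0, so at least one of w5, w1 is 0.
Check with d = 1 and a=0, b=0, c=0, e=1:
w1 = d AND b = 1 AND 0 = 0
w2 = NOT a = NOT 0 = 1
w3 = c OR w2 = 0 OR 1 = 1
w4 = w3 AND c = 1 AND 0 = 0
w5 = e AND w4 = 1 AND 0 = 0
w6 = w5 AND w1 = 0 AND 0 = 0
So w6 = 0.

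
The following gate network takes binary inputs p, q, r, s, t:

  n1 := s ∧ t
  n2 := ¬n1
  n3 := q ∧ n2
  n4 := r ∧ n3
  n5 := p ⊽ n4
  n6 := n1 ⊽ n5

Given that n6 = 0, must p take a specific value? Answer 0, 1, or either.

Both values of p occur among assignments with n6 = 0:
  p=0: p=0, q=0, r=0, s=0, t=0
  p=1: p=1, q=0, r=0, s=1, t=1

either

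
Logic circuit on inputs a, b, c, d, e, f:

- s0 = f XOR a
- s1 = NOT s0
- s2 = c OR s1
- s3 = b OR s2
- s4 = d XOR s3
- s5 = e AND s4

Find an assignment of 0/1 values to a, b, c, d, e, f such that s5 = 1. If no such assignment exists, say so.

s5 = e AND s4 must be 1, so both e = 1 and s4 = 1.
s4 = d XOR s3 must be 1, so d and s3 differ.
Check with a=1 b=0 c=0 d=1 e=1 f=0:
s0 = f XOR a = 0 XOR 1 = 1
s1 = NOT s0 = NOT 1 = 0
s2 = c OR s1 = 0 OR 0 = 0
s3 = b OR s2 = 0 OR 0 = 0
s4 = d XOR s3 = 1 XOR 0 = 1
s5 = e AND s4 = 1 AND 1 = 1
So s5 = 1 as required.

a=1 b=0 c=0 d=1 e=1 f=0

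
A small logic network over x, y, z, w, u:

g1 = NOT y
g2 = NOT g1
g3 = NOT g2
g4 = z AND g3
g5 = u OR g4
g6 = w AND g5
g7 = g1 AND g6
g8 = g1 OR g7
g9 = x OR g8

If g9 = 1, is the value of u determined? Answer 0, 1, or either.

Both values of u occur among assignments with g9 = 1:
  u=0: x=0, y=0, z=0, w=0, u=0
  u=1: x=0, y=0, z=0, w=0, u=1

either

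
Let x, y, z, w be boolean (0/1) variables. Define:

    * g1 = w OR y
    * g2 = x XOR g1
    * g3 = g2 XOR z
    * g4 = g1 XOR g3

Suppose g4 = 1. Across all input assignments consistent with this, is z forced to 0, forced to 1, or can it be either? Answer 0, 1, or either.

either

Both values of z occur among assignments with g4 = 1:
  z=0: x=1, y=0, z=0, w=0
  z=1: x=0, y=0, z=1, w=0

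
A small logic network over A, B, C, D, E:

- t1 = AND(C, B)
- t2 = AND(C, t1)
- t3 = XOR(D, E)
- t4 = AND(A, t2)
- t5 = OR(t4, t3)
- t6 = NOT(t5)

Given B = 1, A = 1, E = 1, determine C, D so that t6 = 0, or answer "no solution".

C=1 D=0

Check with B = 1, A = 1, E = 1 and C=1, D=0:
t1 = AND(C, B) = AND(1, 1) = 1
t2 = AND(C, t1) = AND(1, 1) = 1
t3 = XOR(D, E) = XOR(0, 1) = 1
t4 = AND(A, t2) = AND(1, 1) = 1
t5 = OR(t4, t3) = OR(1, 1) = 1
t6 = NOT(t5) = NOT 1 = 0
So t6 = 0.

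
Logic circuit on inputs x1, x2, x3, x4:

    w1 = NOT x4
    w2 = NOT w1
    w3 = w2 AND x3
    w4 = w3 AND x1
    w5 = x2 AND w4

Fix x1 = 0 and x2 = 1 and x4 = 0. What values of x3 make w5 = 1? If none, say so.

With x1 = 0 and x2 = 1 and x4 = 0 fixed, none of the 2 settings of x3 give w5 = 1.
For example, with x3=1:
w1 = NOT x4 = NOT 0 = 1
w2 = NOT w1 = NOT 1 = 0
w3 = w2 AND x3 = 0 AND 1 = 0
w4 = w3 AND x1 = 0 AND 0 = 0
w5 = x2 AND w4 = 1 AND 0 = 0
giving w5 = 0 ≠ 1.

no solution exists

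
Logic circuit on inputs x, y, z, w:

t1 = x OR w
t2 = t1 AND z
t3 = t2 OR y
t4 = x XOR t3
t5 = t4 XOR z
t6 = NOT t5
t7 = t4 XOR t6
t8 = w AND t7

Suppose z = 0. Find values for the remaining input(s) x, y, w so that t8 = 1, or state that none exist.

Check with z = 0 and x=0, y=1, w=1:
t1 = x OR w = 0 OR 1 = 1
t2 = t1 AND z = 1 AND 0 = 0
t3 = t2 OR y = 0 OR 1 = 1
t4 = x XOR t3 = 0 XOR 1 = 1
t5 = t4 XOR z = 1 XOR 0 = 1
t6 = NOT t5 = NOT 1 = 0
t7 = t4 XOR t6 = 1 XOR 0 = 1
t8 = w AND t7 = 1 AND 1 = 1
So t8 = 1.

x=0, y=1, w=1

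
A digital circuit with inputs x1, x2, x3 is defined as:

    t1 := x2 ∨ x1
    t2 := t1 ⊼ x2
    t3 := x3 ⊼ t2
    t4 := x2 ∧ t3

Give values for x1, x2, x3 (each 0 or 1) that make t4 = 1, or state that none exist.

x1=0, x2=1, x3=1

t4 = x2 ∧ t3 must be 1, so both x2 = 1 and t3 = 1.
t3 = x3 ⊼ t2 must be 1, so at least one of x3, t2 is 0.
Check with x1=0, x2=1, x3=1:
t1 = x2 ∨ x1 = 1 ∨ 0 = 1
t2 = t1 ⊼ x2 = 1 ⊼ 1 = 0
t3 = x3 ⊼ t2 = 1 ⊼ 0 = 1
t4 = x2 ∧ t3 = 1 ∧ 1 = 1
So t4 = 1 as required.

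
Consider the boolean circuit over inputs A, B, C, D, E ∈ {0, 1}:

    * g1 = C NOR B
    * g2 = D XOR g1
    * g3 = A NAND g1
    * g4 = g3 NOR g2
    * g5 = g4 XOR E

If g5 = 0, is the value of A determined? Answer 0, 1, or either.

Both values of A occur among assignments with g5 = 0:
  A=0: A=0, B=0, C=0, D=0, E=0
  A=1: A=1, B=0, C=0, D=0, E=0

either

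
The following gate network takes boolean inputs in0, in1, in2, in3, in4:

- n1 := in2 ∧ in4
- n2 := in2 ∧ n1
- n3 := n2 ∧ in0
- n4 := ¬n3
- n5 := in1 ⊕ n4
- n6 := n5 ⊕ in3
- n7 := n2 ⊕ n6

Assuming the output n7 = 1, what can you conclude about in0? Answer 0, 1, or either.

Both values of in0 occur among assignments with n7 = 1:
  in0=0: in0=0, in1=0, in2=0, in3=0, in4=0
  in0=1: in0=1, in1=0, in2=0, in3=0, in4=0

either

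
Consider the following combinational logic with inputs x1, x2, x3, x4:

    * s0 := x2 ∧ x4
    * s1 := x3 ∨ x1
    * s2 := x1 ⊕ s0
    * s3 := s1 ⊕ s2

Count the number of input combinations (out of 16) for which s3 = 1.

6

s3 = s1 ⊕ s2 must be 1, so s1 and s2 differ.
Satisfying assignments:
  x1=0, x2=0, x3=1, x4=0
  x1=0, x2=0, x3=1, x4=1
  x1=0, x2=1, x3=0, x4=1
  x1=0, x2=1, x3=1, x4=0
  x1=1, x2=1, x3=0, x4=1
  x1=1, x2=1, x3=1, x4=1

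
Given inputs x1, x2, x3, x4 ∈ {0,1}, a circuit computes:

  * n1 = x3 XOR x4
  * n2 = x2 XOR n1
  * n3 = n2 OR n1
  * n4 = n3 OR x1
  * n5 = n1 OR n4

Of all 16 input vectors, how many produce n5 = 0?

n5 = n1 OR n4 must be 0, so both n1 = 0 and n4 = 0.
n1 = x3 XOR x4 must be 0, so x3 and x4 are equal.
Satisfying assignments:
  x1=0, x2=0, x3=0, x4=0
  x1=0, x2=0, x3=1, x4=1

2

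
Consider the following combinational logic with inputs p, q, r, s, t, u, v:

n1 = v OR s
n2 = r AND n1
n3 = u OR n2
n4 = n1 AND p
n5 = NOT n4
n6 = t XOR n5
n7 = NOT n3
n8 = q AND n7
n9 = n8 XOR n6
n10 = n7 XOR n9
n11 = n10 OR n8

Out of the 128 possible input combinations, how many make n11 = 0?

54

n11 = n10 OR n8 must be 0, so both n10 = 0 and n8 = 0.
n10 = n7 XOR n9 must be 0, so n7 and n9 are equal.
n8 = q AND n7 must be 0, so at least one of q, n7 is 0.
Enumerating the 128 input combinations, 54 give n11 = 0 and 74 give n11 = 1.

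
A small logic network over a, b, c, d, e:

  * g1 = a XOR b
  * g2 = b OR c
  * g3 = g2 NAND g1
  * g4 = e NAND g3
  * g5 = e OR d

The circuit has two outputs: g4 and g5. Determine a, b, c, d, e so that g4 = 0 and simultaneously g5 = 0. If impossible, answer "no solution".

no solution exists

Across all 32 input combinations, none give both g4 = 0 and g5 = 0.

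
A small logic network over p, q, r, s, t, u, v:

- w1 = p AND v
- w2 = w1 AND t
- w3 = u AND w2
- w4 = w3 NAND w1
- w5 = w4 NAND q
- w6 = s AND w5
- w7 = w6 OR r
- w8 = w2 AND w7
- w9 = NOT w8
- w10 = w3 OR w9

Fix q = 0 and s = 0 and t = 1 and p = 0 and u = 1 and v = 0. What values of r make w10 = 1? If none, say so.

r=1

w10 = w3 OR w9 must be 1, so at least one of w3, w9 is 1.
Check with q = 0 and s = 0 and t = 1 and p = 0 and u = 1 and v = 0 and r=1:
w1 = p AND v = 0 AND 0 = 0
w2 = w1 AND t = 0 AND 1 = 0
w3 = u AND w2 = 1 AND 0 = 0
w4 = w3 NAND w1 = 0 NAND 0 = 1
w5 = w4 NAND q = 1 NAND 0 = 1
w6 = s AND w5 = 0 AND 1 = 0
w7 = w6 OR r = 0 OR 1 = 1
w8 = w2 AND w7 = 0 AND 1 = 0
w9 = NOT w8 = NOT 0 = 1
w10 = w3 OR w9 = 0 OR 1 = 1
So w10 = 1.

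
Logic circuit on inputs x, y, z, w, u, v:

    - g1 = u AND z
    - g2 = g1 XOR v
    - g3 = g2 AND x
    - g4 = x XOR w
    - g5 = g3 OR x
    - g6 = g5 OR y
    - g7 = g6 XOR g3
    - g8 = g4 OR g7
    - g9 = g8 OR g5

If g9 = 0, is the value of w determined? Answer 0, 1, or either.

g9 = g8 OR g5 must be 0, so both g8 = 0 and g5 = 0.
Every assignment with g9 = 0 has w = 0; there are 8 such assignment(s).

0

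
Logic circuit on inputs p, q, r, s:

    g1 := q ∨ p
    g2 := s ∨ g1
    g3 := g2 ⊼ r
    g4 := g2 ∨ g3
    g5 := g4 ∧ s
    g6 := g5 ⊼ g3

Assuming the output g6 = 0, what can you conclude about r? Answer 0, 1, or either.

g6 = g5 ⊼ g3 must be 0, so both g5 = 1 and g3 = 1.
Every assignment with g6 = 0 has r = 0; there are 4 such assignment(s).
  p=0, q=0, r=0, s=1
  p=0, q=1, r=0, s=1
  p=1, q=0, r=0, s=1
  p=1, q=1, r=0, s=1

0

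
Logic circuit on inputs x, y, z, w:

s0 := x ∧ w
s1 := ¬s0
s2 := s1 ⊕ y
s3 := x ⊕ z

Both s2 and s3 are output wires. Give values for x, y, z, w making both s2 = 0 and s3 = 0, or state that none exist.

x=0, y=1, z=0, w=0

Check with x=0, y=1, z=0, w=0:
s0 = x ∧ w = 0 ∧ 0 = 0
s1 = ¬s0 = ¬0 = 1
s2 = s1 ⊕ y = 1 ⊕ 1 = 0
s3 = x ⊕ z = 0 ⊕ 0 = 0
So s2 = 0 and s3 = 0.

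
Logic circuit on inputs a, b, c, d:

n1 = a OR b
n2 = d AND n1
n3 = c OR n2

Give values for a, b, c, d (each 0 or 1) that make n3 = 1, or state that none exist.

a=0 b=0 c=1 d=1

n3 = c OR n2 must be 1, so at least one of c, n2 is 1.
Check with a=0 b=0 c=1 d=1:
n1 = a OR b = 0 OR 0 = 0
n2 = d AND n1 = 1 AND 0 = 0
n3 = c OR n2 = 1 OR 0 = 1
So n3 = 1 as required.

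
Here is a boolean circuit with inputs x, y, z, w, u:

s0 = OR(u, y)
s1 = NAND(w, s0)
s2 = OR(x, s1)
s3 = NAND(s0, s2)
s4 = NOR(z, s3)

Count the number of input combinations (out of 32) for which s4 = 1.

s4 = NOR(z, s3) must be 1, so both z = 0 and s3 = 0.
s3 = NAND(s0, s2) must be 0, so both s0 = 1 and s2 = 1.
s0 = OR(u, y) must be 1, so at least one of u, y is 1.
Enumerating the 32 input combinations, 9 give s4 = 1 and 23 give s4 = 0.

9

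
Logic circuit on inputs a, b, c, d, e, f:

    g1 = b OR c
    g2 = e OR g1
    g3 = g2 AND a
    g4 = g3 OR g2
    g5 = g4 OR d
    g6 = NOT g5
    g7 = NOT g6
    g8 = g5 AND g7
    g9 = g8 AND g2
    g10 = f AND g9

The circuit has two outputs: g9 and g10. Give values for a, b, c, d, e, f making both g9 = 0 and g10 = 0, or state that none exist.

a=1, b=0, c=0, d=0, e=0, f=1

Check with a=1, b=0, c=0, d=0, e=0, f=1:
g1 = b OR c = 0 OR 0 = 0
g2 = e OR g1 = 0 OR 0 = 0
g3 = g2 AND a = 0 AND 1 = 0
g4 = g3 OR g2 = 0 OR 0 = 0
g5 = g4 OR d = 0 OR 0 = 0
g6 = NOT g5 = NOT 0 = 1
g7 = NOT g6 = NOT 1 = 0
g8 = g5 AND g7 = 0 AND 0 = 0
g9 = g8 AND g2 = 0 AND 0 = 0
g10 = f AND g9 = 1 AND 0 = 0
So g9 = 0 and g10 = 0.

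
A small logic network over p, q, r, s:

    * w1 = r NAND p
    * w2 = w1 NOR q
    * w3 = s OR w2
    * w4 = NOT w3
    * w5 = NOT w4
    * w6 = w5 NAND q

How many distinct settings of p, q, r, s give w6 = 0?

4

w6 = w5 NAND q must be 0, so both w5 = 1 and q = 1.
w5 = NOT w4 must be 1, so w4 = 0.
Satisfying assignments:
  p=0, q=1, r=0, s=1
  p=0, q=1, r=1, s=1
  p=1, q=1, r=0, s=1
  p=1, q=1, r=1, s=1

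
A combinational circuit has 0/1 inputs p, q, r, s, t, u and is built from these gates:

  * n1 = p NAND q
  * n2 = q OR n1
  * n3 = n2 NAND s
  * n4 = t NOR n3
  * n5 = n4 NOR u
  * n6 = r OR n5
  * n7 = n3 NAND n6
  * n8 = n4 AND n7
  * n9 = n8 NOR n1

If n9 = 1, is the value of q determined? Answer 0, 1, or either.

1

n9 = n8 NOR n1 must be 1, so both n8 = 0 and n1 = 0.
n8 = n4 AND n7 must be 0, so at least one of n4, n7 is 0.
n1 = p NAND q must be 0, so both p = 1 and q = 1.
Every assignment with n9 = 1 has q = 1; there are 12 such assignment(s).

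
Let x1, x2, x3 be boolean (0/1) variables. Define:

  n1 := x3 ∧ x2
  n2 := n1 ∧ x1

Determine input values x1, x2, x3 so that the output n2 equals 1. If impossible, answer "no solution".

n2 = n1 ∧ x1 must be 1, so both n1 = 1 and x1 = 1.
n1 = x3 ∧ x2 must be 1, so both x3 = 1 and x2 = 1.
Check with x1=1, x2=1, x3=1:
n1 = x3 ∧ x2 = 1 ∧ 1 = 1
n2 = n1 ∧ x1 = 1 ∧ 1 = 1
So n2 = 1 as required.

x1=1, x2=1, x3=1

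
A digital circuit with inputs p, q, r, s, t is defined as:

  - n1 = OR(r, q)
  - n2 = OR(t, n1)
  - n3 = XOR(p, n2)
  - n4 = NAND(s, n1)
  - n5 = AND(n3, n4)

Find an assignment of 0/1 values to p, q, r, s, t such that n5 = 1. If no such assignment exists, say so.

p=0 q=0 r=1 s=0 t=1

n5 = AND(n3, n4) must be 1, so both n3 = 1 and n4 = 1.
n3 = XOR(p, n2) must be 1, so p and n2 differ.
Check with p=0 q=0 r=1 s=0 t=1:
n1 = OR(r, q) = OR(1, 0) = 1
n2 = OR(t, n1) = OR(1, 1) = 1
n3 = XOR(p, n2) = XOR(0, 1) = 1
n4 = NAND(s, n1) = NAND(0, 1) = 1
n5 = AND(n3, n4) = AND(1, 1) = 1
So n5 = 1 as required.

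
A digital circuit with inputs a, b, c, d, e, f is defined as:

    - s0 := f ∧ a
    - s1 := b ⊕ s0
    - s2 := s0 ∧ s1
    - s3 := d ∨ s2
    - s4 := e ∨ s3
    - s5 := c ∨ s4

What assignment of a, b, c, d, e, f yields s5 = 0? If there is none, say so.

a=0, b=0, c=0, d=0, e=0, f=1

s5 = c ∨ s4 must be 0, so both c = 0 and s4 = 0.
s4 = e ∨ s3 must be 0, so both e = 0 and s3 = 0.
Check with a=0, b=0, c=0, d=0, e=0, f=1:
s0 = f ∧ a = 1 ∧ 0 = 0
s1 = b ⊕ s0 = 0 ⊕ 0 = 0
s2 = s0 ∧ s1 = 0 ∧ 0 = 0
s3 = d ∨ s2 = 0 ∨ 0 = 0
s4 = e ∨ s3 = 0 ∨ 0 = 0
s5 = c ∨ s4 = 0 ∨ 0 = 0
So s5 = 0 as required.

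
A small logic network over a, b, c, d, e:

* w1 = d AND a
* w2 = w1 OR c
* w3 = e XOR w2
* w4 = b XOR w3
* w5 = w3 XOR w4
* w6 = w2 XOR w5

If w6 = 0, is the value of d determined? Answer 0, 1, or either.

either

Both values of d occur among assignments with w6 = 0:
  d=0: a=0, b=0, c=0, d=0, e=0
  d=1: a=0, b=0, c=0, d=1, e=0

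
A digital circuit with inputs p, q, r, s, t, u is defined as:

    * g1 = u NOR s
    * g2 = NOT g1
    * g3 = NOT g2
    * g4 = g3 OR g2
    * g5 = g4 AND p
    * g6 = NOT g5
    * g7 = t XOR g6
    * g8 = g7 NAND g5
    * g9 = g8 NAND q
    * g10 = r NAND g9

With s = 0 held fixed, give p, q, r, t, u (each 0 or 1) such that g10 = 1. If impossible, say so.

Check with s = 0 and p=1, q=1, r=0, t=1, u=0:
g1 = u NOR s = 0 NOR 0 = 1
g2 = NOT g1 = NOT 1 = 0
g3 = NOT g2 = NOT 0 = 1
g4 = g3 OR g2 = 1 OR 0 = 1
g5 = g4 AND p = 1 AND 1 = 1
g6 = NOT g5 = NOT 1 = 0
g7 = t XOR g6 = 1 XOR 0 = 1
g8 = g7 NAND g5 = 1 NAND 1 = 0
g9 = g8 NAND q = 0 NAND 1 = 1
g10 = r NAND g9 = 0 NAND 1 = 1
So g10 = 1.

p=1, q=1, r=0, t=1, u=0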